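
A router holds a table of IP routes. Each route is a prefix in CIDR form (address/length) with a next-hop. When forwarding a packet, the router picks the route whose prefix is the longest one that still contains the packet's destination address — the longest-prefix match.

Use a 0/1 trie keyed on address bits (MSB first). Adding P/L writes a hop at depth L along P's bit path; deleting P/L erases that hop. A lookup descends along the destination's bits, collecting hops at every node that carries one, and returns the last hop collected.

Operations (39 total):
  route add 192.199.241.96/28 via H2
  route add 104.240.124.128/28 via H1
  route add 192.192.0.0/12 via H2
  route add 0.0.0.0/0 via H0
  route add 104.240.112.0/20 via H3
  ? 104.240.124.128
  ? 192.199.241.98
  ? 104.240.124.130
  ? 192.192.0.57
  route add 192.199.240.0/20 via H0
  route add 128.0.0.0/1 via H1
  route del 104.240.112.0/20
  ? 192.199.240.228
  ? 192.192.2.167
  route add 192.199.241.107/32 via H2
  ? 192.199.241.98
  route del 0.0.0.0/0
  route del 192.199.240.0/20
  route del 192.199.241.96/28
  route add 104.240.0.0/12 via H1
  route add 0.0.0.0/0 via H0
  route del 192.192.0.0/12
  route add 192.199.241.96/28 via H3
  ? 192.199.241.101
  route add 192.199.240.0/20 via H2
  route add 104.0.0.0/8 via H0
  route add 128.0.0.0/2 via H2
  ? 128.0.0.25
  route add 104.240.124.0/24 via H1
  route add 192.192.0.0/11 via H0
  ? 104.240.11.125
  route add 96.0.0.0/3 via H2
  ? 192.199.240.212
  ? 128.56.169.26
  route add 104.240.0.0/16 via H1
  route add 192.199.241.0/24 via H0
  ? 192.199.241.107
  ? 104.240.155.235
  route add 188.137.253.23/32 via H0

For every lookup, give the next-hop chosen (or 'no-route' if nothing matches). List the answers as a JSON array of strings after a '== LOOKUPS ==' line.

Process each operation:
  + 192.199.241.96/28 (H2) depth=28
  + 104.240.124.128/28 (H1) depth=28
  + 192.192.0.0/12 (H2) depth=12
  + 0.0.0.0/0 (H0) depth=0
  + 104.240.112.0/20 (H3) depth=20
  Q 104.240.124.128: descend 0110100011110000011111001000 ; hops seen [H0,H3,H1] ; pick H1
  Q 192.199.241.98: descend 1100000011000111111100010110 ; hops seen [H0,H2,H2] ; pick H2
  Q 104.240.124.130: descend 0110100011110000011111001000 ; hops seen [H0,H3,H1] ; pick H1
  Q 192.192.0.57: descend 1100000011000 ; hops seen [H0,H2] ; pick H2
  + 192.199.240.0/20 (H0) depth=20
  + 128.0.0.0/1 (H1) depth=1
  del 104.240.112.0/20 (clear depth 20)
  Q 192.199.240.228: descend 11000000110001111111000 ; hops seen [H0,H1,H2,H0] ; pick H0
  Q 192.192.2.167: descend 1100000011000 ; hops seen [H0,H1,H2] ; pick H2
  + 192.199.241.107/32 (H2) depth=32
  Q 192.199.241.98: descend 1100000011000111111100010110 ; hops seen [H0,H1,H2,H0,H2] ; pick H2
  del 0.0.0.0/0 (clear depth 0)
  del 192.199.240.0/20 (clear depth 20)
  del 192.199.241.96/28 (clear depth 28)
  + 104.240.0.0/12 (H1) depth=12
  + 0.0.0.0/0 (H0) depth=0
  del 192.192.0.0/12 (clear depth 12)
  + 192.199.241.96/28 (H3) depth=28
  Q 192.199.241.101: descend 1100000011000111111100010110 ; hops seen [H0,H1,H3] ; pick H3
  + 192.199.240.0/20 (H2) depth=20
  + 104.0.0.0/8 (H0) depth=8
  + 128.0.0.0/2 (H2) depth=2
  Q 128.0.0.25: descend 10 ; hops seen [H0,H1,H2] ; pick H2
  + 104.240.124.0/24 (H1) depth=24
  + 192.192.0.0/11 (H0) depth=11
  Q 104.240.11.125: descend 01101000111100000 ; hops seen [H0,H0,H1] ; pick H1
  + 96.0.0.0/3 (H2) depth=3
  Q 192.199.240.212: descend 11000000110001111111000 ; hops seen [H0,H1,H0,H2] ; pick H2
  Q 128.56.169.26: descend 10 ; hops seen [H0,H1,H2] ; pick H2
  + 104.240.0.0/16 (H1) depth=16
  + 192.199.241.0/24 (H0) depth=24
  Q 192.199.241.107: descend 11000000110001111111000101101011 ; hops seen [H0,H1,H0,H2,H0,H3,H2] ; pick H2
  Q 104.240.155.235: descend 0110100011110000 ; hops seen [H0,H2,H0,H1,H1] ; pick H1
  + 188.137.253.23/32 (H0) depth=32

== LOOKUPS ==
["H1","H2","H1","H2","H0","H2","H2","H3","H2","H1","H2","H2","H2","H1"]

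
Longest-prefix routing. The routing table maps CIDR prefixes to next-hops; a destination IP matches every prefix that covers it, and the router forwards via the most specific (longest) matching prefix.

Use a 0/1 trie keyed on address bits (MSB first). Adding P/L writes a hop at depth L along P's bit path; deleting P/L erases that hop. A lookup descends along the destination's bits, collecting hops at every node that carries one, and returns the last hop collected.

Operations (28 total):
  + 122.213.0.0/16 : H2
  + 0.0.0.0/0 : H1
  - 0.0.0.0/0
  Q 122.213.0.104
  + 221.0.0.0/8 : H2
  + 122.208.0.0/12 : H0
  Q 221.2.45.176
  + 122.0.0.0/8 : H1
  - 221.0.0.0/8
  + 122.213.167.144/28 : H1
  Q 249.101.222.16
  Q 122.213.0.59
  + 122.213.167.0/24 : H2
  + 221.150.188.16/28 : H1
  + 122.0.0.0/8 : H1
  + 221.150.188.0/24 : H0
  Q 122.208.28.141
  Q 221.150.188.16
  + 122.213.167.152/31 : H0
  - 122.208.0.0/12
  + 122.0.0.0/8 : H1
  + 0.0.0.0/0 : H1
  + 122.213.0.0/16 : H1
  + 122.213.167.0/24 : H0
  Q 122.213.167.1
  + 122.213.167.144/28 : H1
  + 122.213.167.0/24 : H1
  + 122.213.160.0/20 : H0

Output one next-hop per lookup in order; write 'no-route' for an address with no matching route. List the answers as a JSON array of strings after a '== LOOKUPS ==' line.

Trace:
  + 122.213.0.0/16 (H2) depth=16
  + 0.0.0.0/0 (H1) depth=0
  del 0.0.0.0/0 (clear depth 0)
  Q 122.213.0.104: descend 0111101011010101 ; hops seen [H2] ; pick H2
  + 221.0.0.0/8 (H2) depth=8
  + 122.208.0.0/12 (H0) depth=12
  Q 221.2.45.176: descend 11011101 ; hops seen [H2] ; pick H2
  + 122.0.0.0/8 (H1) depth=8
  del 221.0.0.0/8 (clear depth 8)
  + 122.213.167.144/28 (H1) depth=28
  Q 249.101.222.16: descend 11 ; hops seen [∅] ; pick no-route
  Q 122.213.0.59: descend 0111101011010101 ; hops seen [H1,H0,H2] ; pick H2
  + 122.213.167.0/24 (H2) depth=24
  + 221.150.188.16/28 (H1) depth=28
  + 122.0.0.0/8 (H1) depth=8
  + 221.150.188.0/24 (H0) depth=24
  Q 122.208.28.141: descend 0111101011010 ; hops seen [H1,H0] ; pick H0
  Q 221.150.188.16: descend 1101110110010110101111000001 ; hops seen [H0,H1] ; pick H1
  + 122.213.167.152/31 (H0) depth=31
  del 122.208.0.0/12 (clear depth 12)
  + 122.0.0.0/8 (H1) depth=8
  + 0.0.0.0/0 (H1) depth=0
  + 122.213.0.0/16 (H1) depth=16
  + 122.213.167.0/24 (H0) depth=24
  Q 122.213.167.1: descend 011110101101010110100111 ; hops seen [H1,H1,H1,H0] ; pick H0
  + 122.213.167.144/28 (H1) depth=28
  + 122.213.167.0/24 (H1) depth=24
  + 122.213.160.0/20 (H0) depth=20

== LOOKUPS ==
["H2","H2","no-route","H2","H0","H1","H0"]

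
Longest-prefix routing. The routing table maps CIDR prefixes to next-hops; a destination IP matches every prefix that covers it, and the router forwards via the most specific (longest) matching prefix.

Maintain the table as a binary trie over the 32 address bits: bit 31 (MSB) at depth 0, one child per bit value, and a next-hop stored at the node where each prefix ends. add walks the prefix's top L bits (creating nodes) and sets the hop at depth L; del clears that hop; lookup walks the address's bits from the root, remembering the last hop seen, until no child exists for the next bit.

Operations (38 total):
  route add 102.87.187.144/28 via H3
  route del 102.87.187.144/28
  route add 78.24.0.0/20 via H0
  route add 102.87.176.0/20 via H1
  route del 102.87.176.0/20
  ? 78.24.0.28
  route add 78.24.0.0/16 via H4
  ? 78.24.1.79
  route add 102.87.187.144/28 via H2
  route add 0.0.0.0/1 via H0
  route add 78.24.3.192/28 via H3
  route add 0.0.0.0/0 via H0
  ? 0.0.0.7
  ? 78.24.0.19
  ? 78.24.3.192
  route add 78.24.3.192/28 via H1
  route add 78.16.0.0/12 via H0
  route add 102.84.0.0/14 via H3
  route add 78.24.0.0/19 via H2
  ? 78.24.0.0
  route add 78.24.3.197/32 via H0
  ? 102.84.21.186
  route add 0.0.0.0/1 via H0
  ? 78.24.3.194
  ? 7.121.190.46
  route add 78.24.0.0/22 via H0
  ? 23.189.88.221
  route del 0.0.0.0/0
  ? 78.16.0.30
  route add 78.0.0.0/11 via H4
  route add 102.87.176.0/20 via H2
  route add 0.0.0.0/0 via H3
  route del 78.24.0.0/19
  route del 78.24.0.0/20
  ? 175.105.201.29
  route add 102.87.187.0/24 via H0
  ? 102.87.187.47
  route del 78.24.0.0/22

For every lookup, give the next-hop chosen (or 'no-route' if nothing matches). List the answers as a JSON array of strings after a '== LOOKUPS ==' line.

Apply in order:
  add 102.87.187.144/28 -> H3 at depth 28
  - 102.87.187.144/28 clear@28
  add 78.24.0.0/20 -> H0 at depth 20
  add 102.87.176.0/20 -> H1 at depth 20
  - 102.87.176.0/20 clear@20
  ? 78.24.0.28  path d0:-→d1:-→d2:-→d3:-→d4:-→d5:-→d6:-→d7:-→d8:-→d9:-→d10:-→d11:-→d12:-→d13:-→d14:-→d15:-→d16:-→d17:-→d18:-→d19:-→d20:H0  best=H0
  add 78.24.0.0/16 -> H4 at depth 16
  ? 78.24.1.79  path d0:-→d1:-→d2:-→d3:-→d4:-→d5:-→d6:-→d7:-→d8:-→d9:-→d10:-→d11:-→d12:-→d13:-→d14:-→d15:-→d16:H4→d17:-→d18:-→d19:-→d20:H0  best=H0
  add 102.87.187.144/28 -> H2 at depth 28
  add 0.0.0.0/1 -> H0 at depth 1
  add 78.24.3.192/28 -> H3 at depth 28
  add 0.0.0.0/0 -> H0 at depth 0
  ? 0.0.0.7  path d0:H0→d1:H0  best=H0
  ? 78.24.0.19  path d0:H0→d1:H0→d2:-→d3:-→d4:-→d5:-→d6:-→d7:-→d8:-→d9:-→d10:-→d11:-→d12:-→d13:-→d14:-→d15:-→d16:H4→d17:-→d18:-→d19:-→d20:H0→d21:-→d22:-  best=H0
  ? 78.24.3.192  path d0:H0→d1:H0→d2:-→d3:-→d4:-→d5:-→d6:-→d7:-→d8:-→d9:-→d10:-→d11:-→d12:-→d13:-→d14:-→d15:-→d16:H4→d17:-→d18:-→d19:-→d20:H0→d21:-→d22:-→d23:-→d24:-→d25:-→d26:-→d27:-→d28:H3  best=H3
  add 78.24.3.192/28 -> H1 at depth 28
  add 78.16.0.0/12 -> H0 at depth 12
  add 102.84.0.0/14 -> H3 at depth 14
  add 78.24.0.0/19 -> H2 at depth 19
  ? 78.24.0.0  path d0:H0→d1:H0→d2:-→d3:-→d4:-→d5:-→d6:-→d7:-→d8:-→d9:-→d10:-→d11:-→d12:H0→d13:-→d14:-→d15:-→d16:H4→d17:-→d18:-→d19:H2→d20:H0→d21:-→d22:-  best=H0
  add 78.24.3.197/32 -> H0 at depth 32
  ? 102.84.21.186  path d0:H0→d1:H0→d2:-→d3:-→d4:-→d5:-→d6:-→d7:-→d8:-→d9:-→d10:-→d11:-→d12:-→d13:-→d14:H3  best=H3
  add 0.0.0.0/1 -> H0 at depth 1
  ? 78.24.3.194  path d0:H0→d1:H0→d2:-→d3:-→d4:-→d5:-→d6:-→d7:-→d8:-→d9:-→d10:-→d11:-→d12:H0→d13:-→d14:-→d15:-→d16:H4→d17:-→d18:-→d19:H2→d20:H0→d21:-→d22:-→d23:-→d24:-→d25:-→d26:-→d27:-→d28:H1→d29:-  best=H1
  ? 7.121.190.46  path d0:H0→d1:H0  best=H0
  add 78.24.0.0/22 -> H0 at depth 22
  ? 23.189.88.221  path d0:H0→d1:H0  best=H0
  - 0.0.0.0/0 clear@0
  ? 78.16.0.30  path d0:-→d1:H0→d2:-→d3:-→d4:-→d5:-→d6:-→d7:-→d8:-→d9:-→d10:-→d11:-→d12:H0  best=H0
  add 78.0.0.0/11 -> H4 at depth 11
  add 102.87.176.0/20 -> H2 at depth 20
  add 0.0.0.0/0 -> H3 at depth 0
  - 78.24.0.0/19 clear@19
  - 78.24.0.0/20 clear@20
  ? 175.105.201.29  path d0:H3  best=H3
  add 102.87.187.0/24 -> H0 at depth 24
  ? 102.87.187.47  path d0:H3→d1:H0→d2:-→d3:-→d4:-→d5:-→d6:-→d7:-→d8:-→d9:-→d10:-→d11:-→d12:-→d13:-→d14:H3→d15:-→d16:-→d17:-→d18:-→d19:-→d20:H2→d21:-→d22:-→d23:-→d24:H0  best=H0
  - 78.24.0.0/22 clear@22

== LOOKUPS ==
["H0","H0","H0","H0","H3","H0","H3","H1","H0","H0","H0","H3","H0"]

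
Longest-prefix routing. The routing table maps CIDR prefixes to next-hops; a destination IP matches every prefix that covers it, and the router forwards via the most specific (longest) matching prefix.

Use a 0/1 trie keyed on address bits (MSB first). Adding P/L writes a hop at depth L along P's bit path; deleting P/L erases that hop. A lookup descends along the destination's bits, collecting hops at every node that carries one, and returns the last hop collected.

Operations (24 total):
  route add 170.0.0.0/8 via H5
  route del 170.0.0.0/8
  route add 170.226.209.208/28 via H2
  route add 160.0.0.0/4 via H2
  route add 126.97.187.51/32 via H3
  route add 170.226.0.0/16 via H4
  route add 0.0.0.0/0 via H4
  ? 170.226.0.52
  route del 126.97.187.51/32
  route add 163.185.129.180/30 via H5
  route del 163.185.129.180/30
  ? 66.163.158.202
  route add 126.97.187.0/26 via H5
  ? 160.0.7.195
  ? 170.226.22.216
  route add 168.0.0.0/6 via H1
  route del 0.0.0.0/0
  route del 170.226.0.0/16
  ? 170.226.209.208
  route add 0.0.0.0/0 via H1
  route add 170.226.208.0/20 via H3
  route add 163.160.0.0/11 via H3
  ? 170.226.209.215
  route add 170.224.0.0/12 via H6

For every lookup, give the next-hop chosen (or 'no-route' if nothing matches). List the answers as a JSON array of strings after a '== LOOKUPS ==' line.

Apply in order:
  + 170.0.0.0/8 (H5) depth=8
  - 170.0.0.0/8 clear@8
  + 170.226.209.208/28 (H2) depth=28
  + 160.0.0.0/4 (H2) depth=4
  + 126.97.187.51/32 (H3) depth=32
  + 170.226.0.0/16 (H4) depth=16
  + 0.0.0.0/0 (H4) depth=0
  lookup 170.226.0.52: bits 1010101011100010 walk d0:H4→d1:-→d2:-→d3:-→d4:H2→d5:-→d6:-→d7:-→d8:-→d9:-→d10:-→d11:-→d12:-→d13:-→d14:-→d15:-→d16:H4 -> H4
  - 126.97.187.51/32 clear@32
  + 163.185.129.180/30 (H5) depth=30
  - 163.185.129.180/30 clear@30
  lookup 66.163.158.202: bits 01 walk d0:H4→d1:-→d2:- -> H4
  + 126.97.187.0/26 (H5) depth=26
  lookup 160.0.7.195: bits 101000 walk d0:H4→d1:-→d2:-→d3:-→d4:H2→d5:-→d6:- -> H2
  lookup 170.226.22.216: bits 1010101011100010 walk d0:H4→d1:-→d2:-→d3:-→d4:H2→d5:-→d6:-→d7:-→d8:-→d9:-→d10:-→d11:-→d12:-→d13:-→d14:-→d15:-→d16:H4 -> H4
  + 168.0.0.0/6 (H1) depth=6
  - 0.0.0.0/0 clear@0
  - 170.226.0.0/16 clear@16
  lookup 170.226.209.208: bits 1010101011100010110100011101 walk d0:-→d1:-→d2:-→d3:-→d4:H2→d5:-→d6:H1→d7:-→d8:-→d9:-→d10:-→d11:-→d12:-→d13:-→d14:-→d15:-→d16:-→d17:-→d18:-→d19:-→d20:-→d21:-→d22:-→d23:-→d24:-→d25:-→d26:-→d27:-→d28:H2 -> H2
  + 0.0.0.0/0 (H1) depth=0
  + 170.226.208.0/20 (H3) depth=20
  + 163.160.0.0/11 (H3) depth=11
  lookup 170.226.209.215: bits 1010101011100010110100011101 walk d0:H1→d1:-→d2:-→d3:-→d4:H2→d5:-→d6:H1→d7:-→d8:-→d9:-→d10:-→d11:-→d12:-→d13:-→d14:-→d15:-→d16:-→d17:-→d18:-→d19:-→d20:H3→d21:-→d22:-→d23:-→d24:-→d25:-→d26:-→d27:-→d28:H2 -> H2
  + 170.224.0.0/12 (H6) depth=12

== LOOKUPS ==
["H4","H4","H2","H4","H2","H2"]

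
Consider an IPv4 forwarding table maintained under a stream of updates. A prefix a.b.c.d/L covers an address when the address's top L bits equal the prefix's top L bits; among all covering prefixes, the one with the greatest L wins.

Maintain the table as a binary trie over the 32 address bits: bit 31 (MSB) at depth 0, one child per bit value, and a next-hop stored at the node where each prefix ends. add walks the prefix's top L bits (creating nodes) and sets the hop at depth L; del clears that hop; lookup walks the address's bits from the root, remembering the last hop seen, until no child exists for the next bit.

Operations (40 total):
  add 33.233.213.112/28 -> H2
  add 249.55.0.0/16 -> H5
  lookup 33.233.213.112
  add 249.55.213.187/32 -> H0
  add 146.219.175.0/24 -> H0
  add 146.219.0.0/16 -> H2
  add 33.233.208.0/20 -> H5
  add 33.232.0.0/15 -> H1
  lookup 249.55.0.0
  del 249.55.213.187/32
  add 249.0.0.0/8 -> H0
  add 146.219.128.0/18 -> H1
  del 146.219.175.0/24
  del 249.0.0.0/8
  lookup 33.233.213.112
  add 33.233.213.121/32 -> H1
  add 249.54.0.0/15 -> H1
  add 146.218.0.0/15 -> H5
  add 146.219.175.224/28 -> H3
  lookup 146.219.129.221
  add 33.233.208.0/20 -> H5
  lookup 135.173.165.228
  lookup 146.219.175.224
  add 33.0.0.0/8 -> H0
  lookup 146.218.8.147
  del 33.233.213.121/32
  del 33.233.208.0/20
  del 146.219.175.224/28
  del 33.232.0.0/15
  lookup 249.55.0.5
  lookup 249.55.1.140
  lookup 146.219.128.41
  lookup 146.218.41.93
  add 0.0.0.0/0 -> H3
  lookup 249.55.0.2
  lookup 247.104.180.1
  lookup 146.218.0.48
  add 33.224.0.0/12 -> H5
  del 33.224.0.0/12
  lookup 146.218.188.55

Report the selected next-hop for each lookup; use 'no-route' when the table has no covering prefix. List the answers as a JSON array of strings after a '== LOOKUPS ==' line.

Process each operation:
  + 33.233.213.112/28 (H2) depth=28
  + 249.55.0.0/16 (H5) depth=16
  ? 33.233.213.112  path d0:-→d1:-→d2:-→d3:-→d4:-→d5:-→d6:-→d7:-→d8:-→d9:-→d10:-→d11:-→d12:-→d13:-→d14:-→d15:-→d16:-→d17:-→d18:-→d19:-→d20:-→d21:-→d22:-→d23:-→d24:-→d25:-→d26:-→d27:-→d28:H2  best=H2
  + 249.55.213.187/32 (H0) depth=32
  + 146.219.175.0/24 (H0) depth=24
  + 146.219.0.0/16 (H2) depth=16
  + 33.233.208.0/20 (H5) depth=20
  + 33.232.0.0/15 (H1) depth=15
  ? 249.55.0.0  path d0:-→d1:-→d2:-→d3:-→d4:-→d5:-→d6:-→d7:-→d8:-→d9:-→d10:-→d11:-→d12:-→d13:-→d14:-→d15:-→d16:H5  best=H5
  - 249.55.213.187/32 clear@32
  + 249.0.0.0/8 (H0) depth=8
  + 146.219.128.0/18 (H1) depth=18
  - 146.219.175.0/24 clear@24
  - 249.0.0.0/8 clear@8
  ? 33.233.213.112  path d0:-→d1:-→d2:-→d3:-→d4:-→d5:-→d6:-→d7:-→d8:-→d9:-→d10:-→d11:-→d12:-→d13:-→d14:-→d15:H1→d16:-→d17:-→d18:-→d19:-→d20:H5→d21:-→d22:-→d23:-→d24:-→d25:-→d26:-→d27:-→d28:H2  best=H2
  + 33.233.213.121/32 (H1) depth=32
  + 249.54.0.0/15 (H1) depth=15
  + 146.218.0.0/15 (H5) depth=15
  + 146.219.175.224/28 (H3) depth=28
  ? 146.219.129.221  path d0:-→d1:-→d2:-→d3:-→d4:-→d5:-→d6:-→d7:-→d8:-→d9:-→d10:-→d11:-→d12:-→d13:-→d14:-→d15:H5→d16:H2→d17:-→d18:H1  best=H1
  + 33.233.208.0/20 (H5) depth=20
  ? 135.173.165.228  path d0:-→d1:-→d2:-→d3:-  best=no-route
  ? 146.219.175.224  path d0:-→d1:-→d2:-→d3:-→d4:-→d5:-→d6:-→d7:-→d8:-→d9:-→d10:-→d11:-→d12:-→d13:-→d14:-→d15:H5→d16:H2→d17:-→d18:H1→d19:-→d20:-→d21:-→d22:-→d23:-→d24:-→d25:-→d26:-→d27:-→d28:H3  best=H3
  + 33.0.0.0/8 (H0) depth=8
  ? 146.218.8.147  path d0:-→d1:-→d2:-→d3:-→d4:-→d5:-→d6:-→d7:-→d8:-→d9:-→d10:-→d11:-→d12:-→d13:-→d14:-→d15:H5  best=H5
  - 33.233.213.121/32 clear@32
  - 33.233.208.0/20 clear@20
  - 146.219.175.224/28 clear@28
  - 33.232.0.0/15 clear@15
  ? 249.55.0.5  path d0:-→d1:-→d2:-→d3:-→d4:-→d5:-→d6:-→d7:-→d8:-→d9:-→d10:-→d11:-→d12:-→d13:-→d14:-→d15:H1→d16:H5  best=H5
  ? 249.55.1.140  path d0:-→d1:-→d2:-→d3:-→d4:-→d5:-→d6:-→d7:-→d8:-→d9:-→d10:-→d11:-→d12:-→d13:-→d14:-→d15:H1→d16:H5  best=H5
  ? 146.219.128.41  path d0:-→d1:-→d2:-→d3:-→d4:-→d5:-→d6:-→d7:-→d8:-→d9:-→d10:-→d11:-→d12:-→d13:-→d14:-→d15:H5→d16:H2→d17:-→d18:H1  best=H1
  ? 146.218.41.93  path d0:-→d1:-→d2:-→d3:-→d4:-→d5:-→d6:-→d7:-→d8:-→d9:-→d10:-→d11:-→d12:-→d13:-→d14:-→d15:H5  best=H5
  + 0.0.0.0/0 (H3) depth=0
  ? 249.55.0.2  path d0:H3→d1:-→d2:-→d3:-→d4:-→d5:-→d6:-→d7:-→d8:-→d9:-→d10:-→d11:-→d12:-→d13:-→d14:-→d15:H1→d16:H5  best=H5
  ? 247.104.180.1  path d0:H3→d1:-→d2:-→d3:-→d4:-  best=H3
  ? 146.218.0.48  path d0:H3→d1:-→d2:-→d3:-→d4:-→d5:-→d6:-→d7:-→d8:-→d9:-→d10:-→d11:-→d12:-→d13:-→d14:-→d15:H5  best=H5
  + 33.224.0.0/12 (H5) depth=12
  - 33.224.0.0/12 clear@12
  ? 146.218.188.55  path d0:H3→d1:-→d2:-→d3:-→d4:-→d5:-→d6:-→d7:-→d8:-→d9:-→d10:-→d11:-→d12:-→d13:-→d14:-→d15:H5  best=H5

== LOOKUPS ==
["H2","H5","H2","H1","no-route","H3","H5","H5","H5","H1","H5","H5","H3","H5","H5"]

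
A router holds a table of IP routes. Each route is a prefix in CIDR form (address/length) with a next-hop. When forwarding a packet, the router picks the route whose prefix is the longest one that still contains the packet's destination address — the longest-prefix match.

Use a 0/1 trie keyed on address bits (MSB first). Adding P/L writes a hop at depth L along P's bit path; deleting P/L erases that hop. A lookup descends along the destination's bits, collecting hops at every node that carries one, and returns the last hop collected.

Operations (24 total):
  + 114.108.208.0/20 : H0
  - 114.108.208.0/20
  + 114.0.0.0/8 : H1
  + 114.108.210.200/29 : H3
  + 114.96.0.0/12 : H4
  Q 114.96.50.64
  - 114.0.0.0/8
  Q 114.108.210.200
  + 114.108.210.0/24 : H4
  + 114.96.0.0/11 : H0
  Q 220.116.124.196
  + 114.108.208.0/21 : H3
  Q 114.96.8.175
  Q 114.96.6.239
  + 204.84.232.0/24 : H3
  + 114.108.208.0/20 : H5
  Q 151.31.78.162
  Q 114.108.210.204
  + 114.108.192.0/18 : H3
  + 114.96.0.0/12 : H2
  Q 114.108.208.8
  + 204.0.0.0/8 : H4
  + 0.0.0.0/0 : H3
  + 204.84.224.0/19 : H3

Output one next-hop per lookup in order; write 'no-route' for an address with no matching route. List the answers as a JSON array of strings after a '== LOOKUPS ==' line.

Trace:
  + 114.108.208.0/20 (H0) depth=20
  - 114.108.208.0/20 clear@20
  + 114.0.0.0/8 (H1) depth=8
  + 114.108.210.200/29 (H3) depth=29
  + 114.96.0.0/12 (H4) depth=12
  Q 114.96.50.64: descend 011100100110 ; hops seen [H1,H4] ; pick H4
  - 114.0.0.0/8 clear@8
  Q 114.108.210.200: descend 01110010011011001101001011001 ; hops seen [H4,H3] ; pick H3
  + 114.108.210.0/24 (H4) depth=24
  + 114.96.0.0/11 (H0) depth=11
  Q 220.116.124.196: descend ε ; hops seen [∅] ; pick no-route
  + 114.108.208.0/21 (H3) depth=21
  Q 114.96.8.175: descend 011100100110 ; hops seen [H0,H4] ; pick H4
  Q 114.96.6.239: descend 011100100110 ; hops seen [H0,H4] ; pick H4
  + 204.84.232.0/24 (H3) depth=24
  + 114.108.208.0/20 (H5) depth=20
  Q 151.31.78.162: descend 1 ; hops seen [∅] ; pick no-route
  Q 114.108.210.204: descend 01110010011011001101001011001 ; hops seen [H0,H4,H5,H3,H4,H3] ; pick H3
  + 114.108.192.0/18 (H3) depth=18
  + 114.96.0.0/12 (H2) depth=12
  Q 114.108.208.8: descend 0111001001101100110100 ; hops seen [H0,H2,H3,H5,H3] ; pick H3
  + 204.0.0.0/8 (H4) depth=8
  + 0.0.0.0/0 (H3) depth=0
  + 204.84.224.0/19 (H3) depth=19

== LOOKUPS ==
["H4","H3","no-route","H4","H4","no-route","H3","H3"]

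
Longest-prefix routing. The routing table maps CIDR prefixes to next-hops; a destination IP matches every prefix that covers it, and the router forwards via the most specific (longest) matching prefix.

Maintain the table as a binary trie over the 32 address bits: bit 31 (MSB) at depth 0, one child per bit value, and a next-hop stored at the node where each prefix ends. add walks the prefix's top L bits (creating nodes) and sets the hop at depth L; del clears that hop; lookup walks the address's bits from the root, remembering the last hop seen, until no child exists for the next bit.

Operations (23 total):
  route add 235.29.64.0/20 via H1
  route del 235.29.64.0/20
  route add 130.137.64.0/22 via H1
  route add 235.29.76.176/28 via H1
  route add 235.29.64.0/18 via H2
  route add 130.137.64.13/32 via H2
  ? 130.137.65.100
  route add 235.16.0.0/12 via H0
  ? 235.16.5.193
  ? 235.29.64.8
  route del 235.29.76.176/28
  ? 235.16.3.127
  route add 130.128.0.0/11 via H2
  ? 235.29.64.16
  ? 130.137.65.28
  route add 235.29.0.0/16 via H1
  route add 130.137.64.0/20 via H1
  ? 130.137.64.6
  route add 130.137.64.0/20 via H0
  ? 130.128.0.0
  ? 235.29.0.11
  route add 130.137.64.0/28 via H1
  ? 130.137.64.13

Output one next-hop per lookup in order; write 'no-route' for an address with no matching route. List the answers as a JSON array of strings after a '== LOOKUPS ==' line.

Trace:
  + 235.29.64.0/20 (H1) depth=20
  del 235.29.64.0/20 (clear depth 20)
  + 130.137.64.0/22 (H1) depth=22
  + 235.29.76.176/28 (H1) depth=28
  + 235.29.64.0/18 (H2) depth=18
  + 130.137.64.13/32 (H2) depth=32
  ? 130.137.65.100  path d0:-→d1:-→d2:-→d3:-→d4:-→d5:-→d6:-→d7:-→d8:-→d9:-→d10:-→d11:-→d12:-→d13:-→d14:-→d15:-→d16:-→d17:-→d18:-→d19:-→d20:-→d21:-→d22:H1→d23:-  best=H1
  + 235.16.0.0/12 (H0) depth=12
  ? 235.16.5.193  path d0:-→d1:-→d2:-→d3:-→d4:-→d5:-→d6:-→d7:-→d8:-→d9:-→d10:-→d11:-→d12:H0  best=H0
  ? 235.29.64.8  path d0:-→d1:-→d2:-→d3:-→d4:-→d5:-→d6:-→d7:-→d8:-→d9:-→d10:-→d11:-→d12:H0→d13:-→d14:-→d15:-→d16:-→d17:-→d18:H2→d19:-→d20:-  best=H2
  del 235.29.76.176/28 (clear depth 28)
  ? 235.16.3.127  path d0:-→d1:-→d2:-→d3:-→d4:-→d5:-→d6:-→d7:-→d8:-→d9:-→d10:-→d11:-→d12:H0  best=H0
  + 130.128.0.0/11 (H2) depth=11
  ? 235.29.64.16  path d0:-→d1:-→d2:-→d3:-→d4:-→d5:-→d6:-→d7:-→d8:-→d9:-→d10:-→d11:-→d12:H0→d13:-→d14:-→d15:-→d16:-→d17:-→d18:H2→d19:-→d20:-  best=H2
  ? 130.137.65.28  path d0:-→d1:-→d2:-→d3:-→d4:-→d5:-→d6:-→d7:-→d8:-→d9:-→d10:-→d11:H2→d12:-→d13:-→d14:-→d15:-→d16:-→d17:-→d18:-→d19:-→d20:-→d21:-→d22:H1→d23:-  best=H1
  + 235.29.0.0/16 (H1) depth=16
  + 130.137.64.0/20 (H1) depth=20
  ? 130.137.64.6  path d0:-→d1:-→d2:-→d3:-→d4:-→d5:-→d6:-→d7:-→d8:-→d9:-→d10:-→d11:H2→d12:-→d13:-→d14:-→d15:-→d16:-→d17:-→d18:-→d19:-→d20:H1→d21:-→d22:H1→d23:-→d24:-→d25:-→d26:-→d27:-→d28:-  best=H1
  + 130.137.64.0/20 (H0) depth=20
  ? 130.128.0.0  path d0:-→d1:-→d2:-→d3:-→d4:-→d5:-→d6:-→d7:-→d8:-→d9:-→d10:-→d11:H2→d12:-  best=H2
  ? 235.29.0.11  path d0:-→d1:-→d2:-→d3:-→d4:-→d5:-→d6:-→d7:-→d8:-→d9:-→d10:-→d11:-→d12:H0→d13:-→d14:-→d15:-→d16:H1→d17:-  best=H1
  + 130.137.64.0/28 (H1) depth=28
  ? 130.137.64.13  path d0:-→d1:-→d2:-→d3:-→d4:-→d5:-→d6:-→d7:-→d8:-→d9:-→d10:-→d11:H2→d12:-→d13:-→d14:-→d15:-→d16:-→d17:-→d18:-→d19:-→d20:H0→d21:-→d22:H1→d23:-→d24:-→d25:-→d26:-→d27:-→d28:H1→d29:-→d30:-→d31:-→d32:H2  best=H2

== LOOKUPS ==
["H1","H0","H2","H0","H2","H1","H1","H2","H1","H2"]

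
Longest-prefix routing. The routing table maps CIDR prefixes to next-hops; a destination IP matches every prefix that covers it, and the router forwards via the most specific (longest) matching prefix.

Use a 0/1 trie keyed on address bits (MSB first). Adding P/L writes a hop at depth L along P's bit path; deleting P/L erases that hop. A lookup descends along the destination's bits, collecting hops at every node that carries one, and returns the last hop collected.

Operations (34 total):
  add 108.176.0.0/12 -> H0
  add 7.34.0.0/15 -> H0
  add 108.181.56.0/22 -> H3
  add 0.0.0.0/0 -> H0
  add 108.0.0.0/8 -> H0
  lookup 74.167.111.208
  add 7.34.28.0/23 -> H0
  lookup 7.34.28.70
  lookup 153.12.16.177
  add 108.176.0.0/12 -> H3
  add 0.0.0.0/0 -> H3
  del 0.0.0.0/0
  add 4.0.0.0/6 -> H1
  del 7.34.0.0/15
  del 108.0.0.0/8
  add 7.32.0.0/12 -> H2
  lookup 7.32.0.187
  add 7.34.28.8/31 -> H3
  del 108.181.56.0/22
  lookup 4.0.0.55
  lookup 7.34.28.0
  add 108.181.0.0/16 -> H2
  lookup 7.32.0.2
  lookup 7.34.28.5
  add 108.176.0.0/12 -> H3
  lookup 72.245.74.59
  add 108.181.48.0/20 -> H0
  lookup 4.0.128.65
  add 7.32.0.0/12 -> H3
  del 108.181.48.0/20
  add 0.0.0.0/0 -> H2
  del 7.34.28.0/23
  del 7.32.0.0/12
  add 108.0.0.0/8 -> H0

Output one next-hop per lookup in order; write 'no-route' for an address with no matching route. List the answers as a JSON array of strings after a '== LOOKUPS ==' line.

Apply in order:
  add 108.176.0.0/12 -> H0 at depth 12
  add 7.34.0.0/15 -> H0 at depth 15
  add 108.181.56.0/22 -> H3 at depth 22
  add 0.0.0.0/0 -> H0 at depth 0
  add 108.0.0.0/8 -> H0 at depth 8
  Q 74.167.111.208: descend 01 ; hops seen [H0] ; pick H0
  add 7.34.28.0/23 -> H0 at depth 23
  Q 7.34.28.70: descend 00000111001000100001110 ; hops seen [H0,H0,H0] ; pick H0
  Q 153.12.16.177: descend ε ; hops seen [H0] ; pick H0
  add 108.176.0.0/12 -> H3 at depth 12
  add 0.0.0.0/0 -> H3 at depth 0
  - 0.0.0.0/0 clear@0
  add 4.0.0.0/6 -> H1 at depth 6
  - 7.34.0.0/15 clear@15
  - 108.0.0.0/8 clear@8
  add 7.32.0.0/12 -> H2 at depth 12
  Q 7.32.0.187: descend 00000111001000 ; hops seen [H1,H2] ; pick H2
  add 7.34.28.8/31 -> H3 at depth 31
  - 108.181.56.0/22 clear@22
  Q 4.0.0.55: descend 000001 ; hops seen [H1] ; pick H1
  Q 7.34.28.0: descend 0000011100100010000111000000 ; hops seen [H1,H2,H0] ; pick H0
  add 108.181.0.0/16 -> H2 at depth 16
  Q 7.32.0.2: descend 00000111001000 ; hops seen [H1,H2] ; pick H2
  Q 7.34.28.5: descend 0000011100100010000111000000 ; hops seen [H1,H2,H0] ; pick H0
  add 108.176.0.0/12 -> H3 at depth 12
  Q 72.245.74.59: descend 01 ; hops seen [∅] ; pick no-route
  add 108.181.48.0/20 -> H0 at depth 20
  Q 4.0.128.65: descend 000001 ; hops seen [H1] ; pick H1
  add 7.32.0.0/12 -> H3 at depth 12
  - 108.181.48.0/20 clear@20
  add 0.0.0.0/0 -> H2 at depth 0
  - 7.34.28.0/23 clear@23
  - 7.32.0.0/12 clear@12
  add 108.0.0.0/8 -> H0 at depth 8

== LOOKUPS ==
["H0","H0","H0","H2","H1","H0","H2","H0","no-route","H1"]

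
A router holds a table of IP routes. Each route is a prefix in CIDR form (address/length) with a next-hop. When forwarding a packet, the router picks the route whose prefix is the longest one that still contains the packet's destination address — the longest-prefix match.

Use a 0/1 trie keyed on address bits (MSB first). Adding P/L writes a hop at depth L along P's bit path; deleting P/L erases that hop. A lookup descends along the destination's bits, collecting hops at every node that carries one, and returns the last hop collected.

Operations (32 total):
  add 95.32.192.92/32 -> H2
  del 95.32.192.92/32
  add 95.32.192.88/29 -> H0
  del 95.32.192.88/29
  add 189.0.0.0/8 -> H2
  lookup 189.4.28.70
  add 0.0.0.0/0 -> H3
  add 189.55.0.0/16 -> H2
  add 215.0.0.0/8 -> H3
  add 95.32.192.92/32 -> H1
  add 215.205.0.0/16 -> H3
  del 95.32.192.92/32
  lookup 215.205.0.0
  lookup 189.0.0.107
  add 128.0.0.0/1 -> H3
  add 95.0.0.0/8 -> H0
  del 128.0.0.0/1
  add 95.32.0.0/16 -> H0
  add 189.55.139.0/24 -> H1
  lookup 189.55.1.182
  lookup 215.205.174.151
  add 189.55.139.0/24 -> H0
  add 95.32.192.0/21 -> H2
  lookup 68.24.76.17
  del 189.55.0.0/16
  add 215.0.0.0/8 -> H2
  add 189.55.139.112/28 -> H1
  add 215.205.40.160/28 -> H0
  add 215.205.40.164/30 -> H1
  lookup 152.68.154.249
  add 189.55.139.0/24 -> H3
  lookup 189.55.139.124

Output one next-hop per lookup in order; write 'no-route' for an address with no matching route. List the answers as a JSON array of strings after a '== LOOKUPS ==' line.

Trace:
  add 95.32.192.92/32 -> H2 at depth 32
  del 95.32.192.92/32 (clear depth 32)
  add 95.32.192.88/29 -> H0 at depth 29
  del 95.32.192.88/29 (clear depth 29)
  add 189.0.0.0/8 -> H2 at depth 8
  ? 189.4.28.70  path d0:-→d1:-→d2:-→d3:-→d4:-→d5:-→d6:-→d7:-→d8:H2  best=H2
  add 0.0.0.0/0 -> H3 at depth 0
  add 189.55.0.0/16 -> H2 at depth 16
  add 215.0.0.0/8 -> H3 at depth 8
  add 95.32.192.92/32 -> H1 at depth 32
  add 215.205.0.0/16 -> H3 at depth 16
  del 95.32.192.92/32 (clear depth 32)
  ? 215.205.0.0  path d0:H3→d1:-→d2:-→d3:-→d4:-→d5:-→d6:-→d7:-→d8:H3→d9:-→d10:-→d11:-→d12:-→d13:-→d14:-→d15:-→d16:H3  best=H3
  ? 189.0.0.107  path d0:H3→d1:-→d2:-→d3:-→d4:-→d5:-→d6:-→d7:-→d8:H2→d9:-→d10:-  best=H2
  add 128.0.0.0/1 -> H3 at depth 1
  add 95.0.0.0/8 -> H0 at depth 8
  del 128.0.0.0/1 (clear depth 1)
  add 95.32.0.0/16 -> H0 at depth 16
  add 189.55.139.0/24 -> H1 at depth 24
  ? 189.55.1.182  path d0:H3→d1:-→d2:-→d3:-→d4:-→d5:-→d6:-→d7:-→d8:H2→d9:-→d10:-→d11:-→d12:-→d13:-→d14:-→d15:-→d16:H2  best=H2
  ? 215.205.174.151  path d0:H3→d1:-→d2:-→d3:-→d4:-→d5:-→d6:-→d7:-→d8:H3→d9:-→d10:-→d11:-→d12:-→d13:-→d14:-→d15:-→d16:H3  best=H3
  add 189.55.139.0/24 -> H0 at depth 24
  add 95.32.192.0/21 -> H2 at depth 21
  ? 68.24.76.17  path d0:H3→d1:-→d2:-→d3:-  best=H3
  del 189.55.0.0/16 (clear depth 16)
  add 215.0.0.0/8 -> H2 at depth 8
  add 189.55.139.112/28 -> H1 at depth 28
  add 215.205.40.160/28 -> H0 at depth 28
  add 215.205.40.164/30 -> H1 at depth 30
  ? 152.68.154.249  path d0:H3→d1:-→d2:-  best=H3
  add 189.55.139.0/24 -> H3 at depth 24
  ? 189.55.139.124  path d0:H3→d1:-→d2:-→d3:-→d4:-→d5:-→d6:-→d7:-→d8:H2→d9:-→d10:-→d11:-→d12:-→d13:-→d14:-→d15:-→d16:-→d17:-→d18:-→d19:-→d20:-→d21:-→d22:-→d23:-→d24:H3→d25:-→d26:-→d27:-→d28:H1  best=H1

== LOOKUPS ==
["H2","H3","H2","H2","H3","H3","H3","H1"]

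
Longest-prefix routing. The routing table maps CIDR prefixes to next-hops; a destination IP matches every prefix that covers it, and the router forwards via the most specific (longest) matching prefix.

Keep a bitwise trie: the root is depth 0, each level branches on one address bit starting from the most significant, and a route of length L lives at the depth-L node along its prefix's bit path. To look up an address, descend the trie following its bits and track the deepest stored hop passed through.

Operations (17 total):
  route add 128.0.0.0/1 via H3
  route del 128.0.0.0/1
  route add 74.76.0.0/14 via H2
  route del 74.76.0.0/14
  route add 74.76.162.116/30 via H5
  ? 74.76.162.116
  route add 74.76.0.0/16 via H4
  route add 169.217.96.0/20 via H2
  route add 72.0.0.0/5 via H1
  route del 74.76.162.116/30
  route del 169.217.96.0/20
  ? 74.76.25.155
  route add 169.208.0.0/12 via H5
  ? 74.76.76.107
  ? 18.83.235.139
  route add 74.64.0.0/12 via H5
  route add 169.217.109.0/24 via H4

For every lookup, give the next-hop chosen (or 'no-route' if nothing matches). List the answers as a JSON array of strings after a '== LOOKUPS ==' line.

Process each operation:
  + 128.0.0.0/1 (H3) depth=1
  del 128.0.0.0/1 (clear depth 1)
  + 74.76.0.0/14 (H2) depth=14
  del 74.76.0.0/14 (clear depth 14)
  + 74.76.162.116/30 (H5) depth=30
  ? 74.76.162.116  path d0:-→d1:-→d2:-→d3:-→d4:-→d5:-→d6:-→d7:-→d8:-→d9:-→d10:-→d11:-→d12:-→d13:-→d14:-→d15:-→d16:-→d17:-→d18:-→d19:-→d20:-→d21:-→d22:-→d23:-→d24:-→d25:-→d26:-→d27:-→d28:-→d29:-→d30:H5  best=H5
  + 74.76.0.0/16 (H4) depth=16
  + 169.217.96.0/20 (H2) depth=20
  + 72.0.0.0/5 (H1) depth=5
  del 74.76.162.116/30 (clear depth 30)
  del 169.217.96.0/20 (clear depth 20)
  ? 74.76.25.155  path d0:-→d1:-→d2:-→d3:-→d4:-→d5:H1→d6:-→d7:-→d8:-→d9:-→d10:-→d11:-→d12:-→d13:-→d14:-→d15:-→d16:H4  best=H4
  + 169.208.0.0/12 (H5) depth=12
  ? 74.76.76.107  path d0:-→d1:-→d2:-→d3:-→d4:-→d5:H1→d6:-→d7:-→d8:-→d9:-→d10:-→d11:-→d12:-→d13:-→d14:-→d15:-→d16:H4  best=H4
  ? 18.83.235.139  path d0:-→d1:-  best=no-route
  + 74.64.0.0/12 (H5) depth=12
  + 169.217.109.0/24 (H4) depth=24

== LOOKUPS ==
["H5","H4","H4","no-route"]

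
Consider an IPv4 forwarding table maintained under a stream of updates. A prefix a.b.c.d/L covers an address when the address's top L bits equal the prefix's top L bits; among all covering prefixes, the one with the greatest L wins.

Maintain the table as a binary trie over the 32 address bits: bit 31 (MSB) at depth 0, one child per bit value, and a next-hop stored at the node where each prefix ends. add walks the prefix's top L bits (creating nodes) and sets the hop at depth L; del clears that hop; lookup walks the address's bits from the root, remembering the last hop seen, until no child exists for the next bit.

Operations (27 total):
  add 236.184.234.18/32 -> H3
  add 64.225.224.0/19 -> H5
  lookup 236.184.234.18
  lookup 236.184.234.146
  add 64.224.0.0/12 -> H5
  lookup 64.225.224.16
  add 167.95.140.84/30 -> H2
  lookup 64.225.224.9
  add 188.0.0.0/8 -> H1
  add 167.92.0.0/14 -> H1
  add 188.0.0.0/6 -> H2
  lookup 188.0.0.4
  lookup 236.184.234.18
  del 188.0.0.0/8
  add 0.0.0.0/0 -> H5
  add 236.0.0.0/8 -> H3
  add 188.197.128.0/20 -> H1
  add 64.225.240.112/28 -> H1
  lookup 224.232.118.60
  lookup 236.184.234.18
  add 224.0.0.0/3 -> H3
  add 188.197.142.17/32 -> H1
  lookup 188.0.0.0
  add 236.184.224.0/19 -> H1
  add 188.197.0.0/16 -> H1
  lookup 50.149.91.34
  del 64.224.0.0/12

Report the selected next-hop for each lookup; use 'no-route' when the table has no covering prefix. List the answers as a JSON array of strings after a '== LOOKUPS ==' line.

Apply in order:
  add 236.184.234.18/32 -> H3 at depth 32
  add 64.225.224.0/19 -> H5 at depth 19
  lookup 236.184.234.18: bits 11101100101110001110101000010010 walk d0:-→d1:-→d2:-→d3:-→d4:-→d5:-→d6:-→d7:-→d8:-→d9:-→d10:-→d11:-→d12:-→d13:-→d14:-→d15:-→d16:-→d17:-→d18:-→d19:-→d20:-→d21:-→d22:-→d23:-→d24:-→d25:-→d26:-→d27:-→d28:-→d29:-→d30:-→d31:-→d32:H3 -> H3
  lookup 236.184.234.146: bits 111011001011100011101010 walk d0:-→d1:-→d2:-→d3:-→d4:-→d5:-→d6:-→d7:-→d8:-→d9:-→d10:-→d11:-→d12:-→d13:-→d14:-→d15:-→d16:-→d17:-→d18:-→d19:-→d20:-→d21:-→d22:-→d23:-→d24:- -> no-route
  add 64.224.0.0/12 -> H5 at depth 12
  lookup 64.225.224.16: bits 0100000011100001111 walk d0:-→d1:-→d2:-→d3:-→d4:-→d5:-→d6:-→d7:-→d8:-→d9:-→d10:-→d11:-→d12:H5→d13:-→d14:-→d15:-→d16:-→d17:-→d18:-→d19:H5 -> H5
  add 167.95.140.84/30 -> H2 at depth 30
  lookup 64.225.224.9: bits 0100000011100001111 walk d0:-→d1:-→d2:-→d3:-→d4:-→d5:-→d6:-→d7:-→d8:-→d9:-→d10:-→d11:-→d12:H5→d13:-→d14:-→d15:-→d16:-→d17:-→d18:-→d19:H5 -> H5
  add 188.0.0.0/8 -> H1 at depth 8
  add 167.92.0.0/14 -> H1 at depth 14
  add 188.0.0.0/6 -> H2 at depth 6
  lookup 188.0.0.4: bits 10111100 walk d0:-→d1:-→d2:-→d3:-→d4:-→d5:-→d6:H2→d7:-→d8:H1 -> H1
  lookup 236.184.234.18: bits 11101100101110001110101000010010 walk d0:-→d1:-→d2:-→d3:-→d4:-→d5:-→d6:-→d7:-→d8:-→d9:-→d10:-→d11:-→d12:-→d13:-→d14:-→d15:-→d16:-→d17:-→d18:-→d19:-→d20:-→d21:-→d22:-→d23:-→d24:-→d25:-→d26:-→d27:-→d28:-→d29:-→d30:-→d31:-→d32:H3 -> H3
  - 188.0.0.0/8 clear@8
  add 0.0.0.0/0 -> H5 at depth 0
  add 236.0.0.0/8 -> H3 at depth 8
  add 188.197.128.0/20 -> H1 at depth 20
  add 64.225.240.112/28 -> H1 at depth 28
  lookup 224.232.118.60: bits 1110 walk d0:H5→d1:-→d2:-→d3:-→d4:- -> H5
  lookup 236.184.234.18: bits 11101100101110001110101000010010 walk d0:H5→d1:-→d2:-→d3:-→d4:-→d5:-→d6:-→d7:-→d8:H3→d9:-→d10:-→d11:-→d12:-→d13:-→d14:-→d15:-→d16:-→d17:-→d18:-→d19:-→d20:-→d21:-→d22:-→d23:-→d24:-→d25:-→d26:-→d27:-→d28:-→d29:-→d30:-→d31:-→d32:H3 -> H3
  add 224.0.0.0/3 -> H3 at depth 3
  add 188.197.142.17/32 -> H1 at depth 32
  lookup 188.0.0.0: bits 10111100 walk d0:H5→d1:-→d2:-→d3:-→d4:-→d5:-→d6:H2→d7:-→d8:- -> H2
  add 236.184.224.0/19 -> H1 at depth 19
  add 188.197.0.0/16 -> H1 at depth 16
  lookup 50.149.91.34: bits 0 walk d0:H5→d1:- -> H5
  - 64.224.0.0/12 clear@12

== LOOKUPS ==
["H3","no-route","H5","H5","H1","H3","H5","H3","H2","H5"]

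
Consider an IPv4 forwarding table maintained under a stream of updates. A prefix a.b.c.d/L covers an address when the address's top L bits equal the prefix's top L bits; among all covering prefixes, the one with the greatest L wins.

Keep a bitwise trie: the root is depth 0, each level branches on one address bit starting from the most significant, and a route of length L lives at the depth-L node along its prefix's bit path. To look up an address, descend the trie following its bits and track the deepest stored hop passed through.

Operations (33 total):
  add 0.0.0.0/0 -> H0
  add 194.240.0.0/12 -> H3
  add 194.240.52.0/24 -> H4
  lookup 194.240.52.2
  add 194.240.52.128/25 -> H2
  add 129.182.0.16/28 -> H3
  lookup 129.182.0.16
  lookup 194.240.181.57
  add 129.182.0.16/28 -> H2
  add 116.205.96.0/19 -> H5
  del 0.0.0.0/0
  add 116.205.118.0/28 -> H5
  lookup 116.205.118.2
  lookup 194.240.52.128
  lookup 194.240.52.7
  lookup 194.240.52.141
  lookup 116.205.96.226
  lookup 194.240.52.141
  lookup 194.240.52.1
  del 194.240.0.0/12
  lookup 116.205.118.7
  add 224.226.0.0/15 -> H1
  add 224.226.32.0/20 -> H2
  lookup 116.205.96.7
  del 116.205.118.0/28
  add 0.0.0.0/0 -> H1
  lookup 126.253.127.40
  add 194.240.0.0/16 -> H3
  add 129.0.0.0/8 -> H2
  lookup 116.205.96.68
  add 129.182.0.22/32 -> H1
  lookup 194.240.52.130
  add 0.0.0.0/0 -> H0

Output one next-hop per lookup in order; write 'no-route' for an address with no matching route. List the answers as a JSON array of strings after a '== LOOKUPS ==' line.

Process each operation:
  add 0.0.0.0/0 -> H0 at depth 0
  add 194.240.0.0/12 -> H3 at depth 12
  add 194.240.52.0/24 -> H4 at depth 24
  Q 194.240.52.2: descend 110000101111000000110100 ; hops seen [H0,H3,H4] ; pick H4
  add 194.240.52.128/25 -> H2 at depth 25
  add 129.182.0.16/28 -> H3 at depth 28
  Q 129.182.0.16: descend 1000000110110110000000000001 ; hops seen [H0,H3] ; pick H3
  Q 194.240.181.57: descend 1100001011110000 ; hops seen [H0,H3] ; pick H3
  add 129.182.0.16/28 -> H2 at depth 28
  add 116.205.96.0/19 -> H5 at depth 19
  del 0.0.0.0/0 (clear depth 0)
  add 116.205.118.0/28 -> H5 at depth 28
  Q 116.205.118.2: descend 0111010011001101011101100000 ; hops seen [H5,H5] ; pick H5
  Q 194.240.52.128: descend 1100001011110000001101001 ; hops seen [H3,H4,H2] ; pick H2
  Q 194.240.52.7: descend 110000101111000000110100 ; hops seen [H3,H4] ; pick H4
  Q 194.240.52.141: descend 1100001011110000001101001 ; hops seen [H3,H4,H2] ; pick H2
  Q 116.205.96.226: descend 0111010011001101011 ; hops seen [H5] ; pick H5
  Q 194.240.52.141: descend 1100001011110000001101001 ; hops seen [H3,H4,H2] ; pick H2
  Q 194.240.52.1: descend 110000101111000000110100 ; hops seen [H3,H4] ; pick H4
  del 194.240.0.0/12 (clear depth 12)
  Q 116.205.118.7: descend 0111010011001101011101100000 ; hops seen [H5,H5] ; pick H5
  add 224.226.0.0/15 -> H1 at depth 15
  add 224.226.32.0/20 -> H2 at depth 20
  Q 116.205.96.7: descend 0111010011001101011 ; hops seen [H5] ; pick H5
  del 116.205.118.0/28 (clear depth 28)
  add 0.0.0.0/0 -> H1 at depth 0
  Q 126.253.127.40: descend 0111 ; hops seen [H1] ; pick H1
  add 194.240.0.0/16 -> H3 at depth 16
  add 129.0.0.0/8 -> H2 at depth 8
  Q 116.205.96.68: descend 0111010011001101011 ; hops seen [H1,H5] ; pick H5
  add 129.182.0.22/32 -> H1 at depth 32
  Q 194.240.52.130: descend 1100001011110000001101001 ; hops seen [H1,H3,H4,H2] ; pick H2
  add 0.0.0.0/0 -> H0 at depth 0

== LOOKUPS ==
["H4","H3","H3","H5","H2","H4","H2","H5","H2","H4","H5","H5","H1","H5","H2"]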